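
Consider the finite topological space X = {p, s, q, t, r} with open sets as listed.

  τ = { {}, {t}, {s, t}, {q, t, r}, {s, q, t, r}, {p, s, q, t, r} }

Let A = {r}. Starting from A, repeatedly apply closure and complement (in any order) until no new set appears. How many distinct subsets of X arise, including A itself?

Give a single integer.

closure: X∖int(X∖A) = X∖{s, t} = {p, q, r}
Let k=closure and c=complement:
  1. A     = {r}
  2. kA    = {p, q, r}
  3. cA    = {p, s, q, t}
  4. ckA   = {s, t}
  5. kcA   = {p, s, q, t, r}
  6. ckcA  = {}
— saturated at 6

6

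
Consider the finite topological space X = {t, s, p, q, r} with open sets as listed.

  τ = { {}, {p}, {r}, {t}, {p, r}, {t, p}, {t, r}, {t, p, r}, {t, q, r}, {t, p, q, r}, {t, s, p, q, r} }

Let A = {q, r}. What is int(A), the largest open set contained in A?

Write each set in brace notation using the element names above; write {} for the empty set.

{r}

open subsets of A: {}, {r}; so int(A) = {r}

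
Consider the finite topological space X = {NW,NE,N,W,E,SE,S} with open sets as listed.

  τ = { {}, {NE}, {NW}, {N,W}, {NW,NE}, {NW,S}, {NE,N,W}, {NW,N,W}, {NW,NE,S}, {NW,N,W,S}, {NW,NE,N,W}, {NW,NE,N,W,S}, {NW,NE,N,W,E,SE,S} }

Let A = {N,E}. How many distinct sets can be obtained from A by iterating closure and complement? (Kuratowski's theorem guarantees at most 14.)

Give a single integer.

cl via duality: int({NW,NE,W,SE,S}) = {NW,NE,S}, so X∖{NW,NE,S} = {N,W,E,SE}
Write k for closure, c for complement:
  1. A     = {N,E}
  2. kA    = {N,W,E,SE}
  3. cA    = {NW,NE,W,SE,S}
  4. ckA   = {NW,NE,S}
  5. kcA   = {NW,NE,N,W,E,SE,S}
  6. kckA  = {NW,NE,E,SE,S}
  7. ckcA  = {}
  8. ckckA = {N,W}
applying k or c yields no new set

8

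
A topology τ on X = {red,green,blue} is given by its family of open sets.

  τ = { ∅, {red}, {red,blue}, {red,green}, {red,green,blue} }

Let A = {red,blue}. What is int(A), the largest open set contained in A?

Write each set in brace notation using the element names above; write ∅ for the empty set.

{red,blue}

opens ⊆ A: ∅, {red}, {red,blue}; union → int = {red,blue}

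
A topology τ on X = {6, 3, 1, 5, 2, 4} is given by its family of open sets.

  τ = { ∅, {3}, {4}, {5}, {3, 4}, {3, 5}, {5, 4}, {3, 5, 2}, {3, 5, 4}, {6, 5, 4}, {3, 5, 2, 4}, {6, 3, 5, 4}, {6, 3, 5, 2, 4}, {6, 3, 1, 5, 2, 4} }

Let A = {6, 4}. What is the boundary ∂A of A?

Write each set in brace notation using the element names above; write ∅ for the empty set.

interior: largest open inside A is {4} (from ∅, {4})
cl via duality: int({3, 1, 5, 2}) = {3, 5, 2}, so X∖{3, 5, 2} = {6, 1, 4}
cl∖int = {6, 1}

{6, 1}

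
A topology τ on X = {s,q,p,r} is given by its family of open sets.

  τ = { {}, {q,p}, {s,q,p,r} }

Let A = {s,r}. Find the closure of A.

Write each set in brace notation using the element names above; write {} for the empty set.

closure: X∖int(X∖A) = X∖{q,p} = {s,r}

{s,r}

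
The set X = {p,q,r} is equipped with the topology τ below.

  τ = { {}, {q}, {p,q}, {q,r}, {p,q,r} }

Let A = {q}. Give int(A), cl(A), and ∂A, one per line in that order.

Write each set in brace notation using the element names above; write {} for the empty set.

U open, U⊆A: {}, {q}. int(A) = ⋃ = {q}
X∖A={p,r}, int(X∖A)={}, hence cl(A)={p,q,r}
∂A: remove int from cl → {p,r}

int(A) = {q}
cl(A)  = {p,q,r}
∂A     = {p,r}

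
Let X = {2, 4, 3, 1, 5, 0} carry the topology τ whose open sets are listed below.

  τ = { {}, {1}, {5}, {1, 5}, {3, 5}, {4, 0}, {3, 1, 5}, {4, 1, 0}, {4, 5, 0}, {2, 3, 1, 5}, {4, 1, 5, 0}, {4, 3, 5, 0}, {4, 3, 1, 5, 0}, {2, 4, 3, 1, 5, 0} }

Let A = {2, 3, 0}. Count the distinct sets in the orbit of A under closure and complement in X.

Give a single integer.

8

cl via duality: int({4, 1, 5}) = {1, 5}, so X∖{1, 5} = {2, 4, 3, 0}
Write k for closure, c for complement:
  1. A     = {2, 3, 0}
  2. kA    = {2, 4, 3, 0}
  3. cA    = {4, 1, 5}
  4. ckA   = {1, 5}
  5. kcA   = {2, 4, 3, 1, 5, 0}
  6. kckA  = {2, 3, 1, 5}
  7. ckcA  = {}
  8. ckckA = {4, 0}
applying k or c yields no new set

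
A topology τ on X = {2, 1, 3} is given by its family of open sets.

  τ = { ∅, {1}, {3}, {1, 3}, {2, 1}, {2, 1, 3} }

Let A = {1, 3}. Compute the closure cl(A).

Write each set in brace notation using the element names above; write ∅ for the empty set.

{2, 1, 3}

closure: X∖int(X∖A) = X∖∅ = {2, 1, 3}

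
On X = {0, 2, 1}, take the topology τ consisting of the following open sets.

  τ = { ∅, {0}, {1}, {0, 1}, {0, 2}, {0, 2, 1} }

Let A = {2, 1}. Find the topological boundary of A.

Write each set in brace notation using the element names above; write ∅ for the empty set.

interior: largest open inside A is {1} (from ∅, {1})
cl via duality: int({0}) = {0}, so X∖{0} = {2, 1}
cl∖int = {2}

{2}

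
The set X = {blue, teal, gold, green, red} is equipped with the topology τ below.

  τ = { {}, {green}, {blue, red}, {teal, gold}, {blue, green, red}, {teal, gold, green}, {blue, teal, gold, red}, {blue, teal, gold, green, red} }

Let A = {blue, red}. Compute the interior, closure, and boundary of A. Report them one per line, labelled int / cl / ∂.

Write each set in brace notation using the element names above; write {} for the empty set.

int(A) = {blue, red}
cl(A)  = {blue, red}
∂A     = {}

interior: largest open inside A is {blue, red} (from {}, {blue, red})
cl via duality: int({teal, gold, green}) = {teal, gold, green}, so X∖{teal, gold, green} = {blue, red}
cl∖int = {}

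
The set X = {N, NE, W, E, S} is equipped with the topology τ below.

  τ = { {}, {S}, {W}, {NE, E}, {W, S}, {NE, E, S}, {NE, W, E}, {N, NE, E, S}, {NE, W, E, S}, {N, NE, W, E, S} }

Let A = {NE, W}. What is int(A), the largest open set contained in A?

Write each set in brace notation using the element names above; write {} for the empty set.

interior: largest open inside A is {W} (from {}, {W})

{W}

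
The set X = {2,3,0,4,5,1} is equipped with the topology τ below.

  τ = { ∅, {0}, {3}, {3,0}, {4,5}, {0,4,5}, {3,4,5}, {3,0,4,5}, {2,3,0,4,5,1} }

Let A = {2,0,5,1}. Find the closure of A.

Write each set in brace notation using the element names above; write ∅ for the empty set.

X∖A={3,4}, int(X∖A)={3}, hence cl(A)={2,0,4,5,1}

{2,0,4,5,1}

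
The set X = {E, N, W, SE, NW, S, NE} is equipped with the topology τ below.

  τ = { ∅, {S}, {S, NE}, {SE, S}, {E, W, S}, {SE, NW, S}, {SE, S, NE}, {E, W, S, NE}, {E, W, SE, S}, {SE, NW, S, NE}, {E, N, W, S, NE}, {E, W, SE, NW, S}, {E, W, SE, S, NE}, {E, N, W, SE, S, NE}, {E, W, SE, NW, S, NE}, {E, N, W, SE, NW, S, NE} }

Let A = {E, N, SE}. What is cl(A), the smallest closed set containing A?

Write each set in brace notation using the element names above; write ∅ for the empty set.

cl via duality: int({W, NW, S, NE}) = {S, NE}, so X∖{S, NE} = {E, N, W, SE, NW}

{E, N, W, SE, NW}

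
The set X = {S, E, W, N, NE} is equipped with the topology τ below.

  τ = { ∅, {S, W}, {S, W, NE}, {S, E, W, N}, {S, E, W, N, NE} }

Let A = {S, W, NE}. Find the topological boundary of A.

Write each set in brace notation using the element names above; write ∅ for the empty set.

U open, U⊆A: ∅, {S, W}, {S, W, NE}. int(A) = ⋃ = {S, W, NE}
X∖A={E, N}, int(X∖A)=∅, hence cl(A)={S, E, W, N, NE}
∂A: remove int from cl → {E, N}

{E, N}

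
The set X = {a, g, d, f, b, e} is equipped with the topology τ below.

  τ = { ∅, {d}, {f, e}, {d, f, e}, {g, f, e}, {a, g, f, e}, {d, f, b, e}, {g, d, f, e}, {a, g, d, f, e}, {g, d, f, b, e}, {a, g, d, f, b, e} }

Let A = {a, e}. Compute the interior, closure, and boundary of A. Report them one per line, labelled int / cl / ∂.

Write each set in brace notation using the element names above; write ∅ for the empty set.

int(A) = ∅
cl(A)  = {a, g, f, b, e}
∂A     = {a, g, f, b, e}

U open, U⊆A: ∅. int(A) = ⋃ = ∅
X∖A={g, d, f, b}, int(X∖A)={d}, hence cl(A)={a, g, f, b, e}
∂A: remove int from cl → {a, g, f, b, e}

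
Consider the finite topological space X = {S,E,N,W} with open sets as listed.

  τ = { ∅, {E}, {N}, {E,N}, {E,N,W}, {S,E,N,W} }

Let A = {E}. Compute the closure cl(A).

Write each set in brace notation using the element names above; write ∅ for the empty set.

closure: X∖int(X∖A) = X∖{N} = {S,E,W}

{S,E,W}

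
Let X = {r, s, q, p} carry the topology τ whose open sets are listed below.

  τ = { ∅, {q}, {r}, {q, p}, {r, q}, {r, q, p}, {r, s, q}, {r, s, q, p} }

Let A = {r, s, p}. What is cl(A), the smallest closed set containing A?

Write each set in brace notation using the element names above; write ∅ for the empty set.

cl via duality: int({q}) = {q}, so X∖{q} = {r, s, p}

{r, s, p}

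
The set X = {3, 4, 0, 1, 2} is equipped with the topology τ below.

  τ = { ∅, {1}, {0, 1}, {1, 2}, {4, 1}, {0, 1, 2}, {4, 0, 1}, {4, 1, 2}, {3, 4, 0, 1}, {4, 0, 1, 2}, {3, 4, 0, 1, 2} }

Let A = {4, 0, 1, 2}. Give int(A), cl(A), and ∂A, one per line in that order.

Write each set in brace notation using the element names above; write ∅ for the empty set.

opens ⊆ A: ∅, {1}, {1, 2}, {4, 1}, {0, 1}, {4, 1, 2}, {4, 0, 1}, {0, 1, 2}, {4, 0, 1, 2}; union → int = {4, 0, 1, 2}
complement {3}; its interior ∅; cl(A) = X∖∅ = {3, 4, 0, 1, 2}
boundary = {3, 4, 0, 1, 2} ∖ {4, 0, 1, 2} = {3}

int(A) = {4, 0, 1, 2}
cl(A)  = {3, 4, 0, 1, 2}
∂A     = {3}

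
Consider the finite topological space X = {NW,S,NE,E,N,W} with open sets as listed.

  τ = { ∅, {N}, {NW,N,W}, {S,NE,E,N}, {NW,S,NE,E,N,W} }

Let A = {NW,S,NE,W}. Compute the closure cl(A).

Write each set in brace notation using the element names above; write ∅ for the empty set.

{NW,S,NE,E,W}

closure: X∖int(X∖A) = X∖{N} = {NW,S,NE,E,W}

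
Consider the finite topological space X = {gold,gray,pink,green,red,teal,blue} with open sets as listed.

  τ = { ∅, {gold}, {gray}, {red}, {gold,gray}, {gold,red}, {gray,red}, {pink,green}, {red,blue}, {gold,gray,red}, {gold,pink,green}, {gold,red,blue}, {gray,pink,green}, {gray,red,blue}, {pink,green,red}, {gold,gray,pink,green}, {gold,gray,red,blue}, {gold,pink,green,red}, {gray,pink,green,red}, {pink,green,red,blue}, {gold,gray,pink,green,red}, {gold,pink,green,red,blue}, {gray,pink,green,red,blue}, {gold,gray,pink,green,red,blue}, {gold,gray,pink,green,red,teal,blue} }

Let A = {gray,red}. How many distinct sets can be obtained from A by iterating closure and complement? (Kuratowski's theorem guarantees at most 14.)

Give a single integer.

cl via duality: int({gold,pink,green,teal,blue}) = {gold,pink,green}, so X∖{gold,pink,green} = {gray,red,teal,blue}
Write k for closure, c for complement:
  1. A     = {gray,red}
  2. kA    = {gray,red,teal,blue}
  3. cA    = {gold,pink,green,teal,blue}
  4. ckA   = {gold,pink,green}
  5. kckA  = {gold,pink,green,teal}
  6. ckckA = {gray,red,blue}
applying k or c yields no new set

6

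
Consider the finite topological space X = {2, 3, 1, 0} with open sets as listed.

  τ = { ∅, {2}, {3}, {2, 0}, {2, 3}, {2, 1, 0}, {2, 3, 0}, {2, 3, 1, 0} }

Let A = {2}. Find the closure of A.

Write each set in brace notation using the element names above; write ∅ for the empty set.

X∖A={3, 1, 0}, int(X∖A)={3}, hence cl(A)={2, 1, 0}

{2, 1, 0}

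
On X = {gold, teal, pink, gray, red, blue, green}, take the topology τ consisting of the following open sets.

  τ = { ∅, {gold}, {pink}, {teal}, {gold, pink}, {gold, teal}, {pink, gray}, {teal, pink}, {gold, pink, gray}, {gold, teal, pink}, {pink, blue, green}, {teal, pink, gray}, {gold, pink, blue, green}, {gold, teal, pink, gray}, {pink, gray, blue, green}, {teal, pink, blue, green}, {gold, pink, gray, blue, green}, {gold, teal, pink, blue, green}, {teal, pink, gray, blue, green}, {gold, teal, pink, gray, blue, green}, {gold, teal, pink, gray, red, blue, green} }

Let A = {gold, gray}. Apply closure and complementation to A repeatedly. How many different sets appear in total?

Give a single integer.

closure: X∖int(X∖A) = X∖{teal, pink, blue, green} = {gold, gray, red}
Let k=closure and c=complement:
  1. A     = {gold, gray}
  2. kA    = {gold, gray, red}
  3. cA    = {teal, pink, red, blue, green}
  4. ckA   = {teal, pink, blue, green}
  5. kcA   = {teal, pink, gray, red, blue, green}
  6. ckcA  = {gold}
  7. kckcA = {gold, red}
  8. ckckcA = {teal, pink, gray, blue, green}
— saturated at 8

8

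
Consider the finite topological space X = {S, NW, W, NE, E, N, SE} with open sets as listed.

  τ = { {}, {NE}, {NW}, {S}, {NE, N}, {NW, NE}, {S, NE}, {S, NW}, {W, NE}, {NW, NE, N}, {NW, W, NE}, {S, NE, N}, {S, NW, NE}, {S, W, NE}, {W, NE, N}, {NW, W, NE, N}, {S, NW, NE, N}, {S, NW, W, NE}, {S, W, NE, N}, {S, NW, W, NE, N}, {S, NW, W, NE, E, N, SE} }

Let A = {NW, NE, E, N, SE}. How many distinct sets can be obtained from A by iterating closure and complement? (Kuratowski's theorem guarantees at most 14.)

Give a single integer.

closure: X∖int(X∖A) = X∖{S} = {NW, W, NE, E, N, SE}
Let k=closure and c=complement:
  1. A     = {NW, NE, E, N, SE}
  2. kA    = {NW, W, NE, E, N, SE}
  3. cA    = {S, W}
  4. ckA   = {S}
  5. kcA   = {S, W, E, SE}
  6. kckA  = {S, E, SE}
  7. ckcA  = {NW, NE, N}
  8. ckckA = {NW, W, NE, N}
— saturated at 8

8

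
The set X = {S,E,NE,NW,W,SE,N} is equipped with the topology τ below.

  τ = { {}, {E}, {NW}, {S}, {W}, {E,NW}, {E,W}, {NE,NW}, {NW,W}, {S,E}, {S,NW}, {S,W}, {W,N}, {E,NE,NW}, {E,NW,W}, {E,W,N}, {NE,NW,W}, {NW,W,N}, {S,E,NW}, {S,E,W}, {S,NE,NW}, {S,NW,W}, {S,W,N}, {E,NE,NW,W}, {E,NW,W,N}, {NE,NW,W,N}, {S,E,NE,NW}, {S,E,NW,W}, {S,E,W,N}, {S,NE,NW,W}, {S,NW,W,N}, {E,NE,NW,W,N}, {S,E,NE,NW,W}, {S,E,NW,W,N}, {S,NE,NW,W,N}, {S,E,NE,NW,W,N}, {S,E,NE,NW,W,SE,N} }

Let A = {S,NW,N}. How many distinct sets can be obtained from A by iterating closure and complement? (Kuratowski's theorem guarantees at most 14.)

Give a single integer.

cl via duality: int({E,NE,W,SE}) = {E,W}, so X∖{E,W} = {S,NE,NW,SE,N}
Write k for closure, c for complement:
  1. A     = {S,NW,N}
  2. kA    = {S,NE,NW,SE,N}
  3. cA    = {E,NE,W,SE}
  4. ckA   = {E,W}
  5. kcA   = {E,NE,W,SE,N}
  6. kckA  = {E,W,SE,N}
  7. ckcA  = {S,NW}
  8. ckckA = {S,NE,NW}
  9. kckcA = {S,NE,NW,SE}
  10. ckckcA = {E,W,N}
applying k or c yields no new set

10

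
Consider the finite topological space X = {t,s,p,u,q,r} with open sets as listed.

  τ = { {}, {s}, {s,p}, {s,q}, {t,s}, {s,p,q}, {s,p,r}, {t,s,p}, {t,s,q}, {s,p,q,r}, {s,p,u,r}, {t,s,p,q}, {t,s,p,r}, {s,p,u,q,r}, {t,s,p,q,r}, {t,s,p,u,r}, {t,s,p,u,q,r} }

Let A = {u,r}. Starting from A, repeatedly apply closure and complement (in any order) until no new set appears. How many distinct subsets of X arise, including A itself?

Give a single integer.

closure: X∖int(X∖A) = X∖{t,s,p,q} = {u,r}
Let k=closure and c=complement:
  1. A     = {u,r}
  2. cA    = {t,s,p,q}
  3. kcA   = {t,s,p,u,q,r}
  4. ckcA  = {}
— saturated at 4

4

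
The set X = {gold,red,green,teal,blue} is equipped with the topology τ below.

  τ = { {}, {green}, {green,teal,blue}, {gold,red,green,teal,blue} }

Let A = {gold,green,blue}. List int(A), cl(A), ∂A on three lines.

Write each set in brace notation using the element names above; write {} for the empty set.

U open, U⊆A: {}, {green}. int(A) = ⋃ = {green}
X∖A={red,teal}, int(X∖A)={}, hence cl(A)={gold,red,green,teal,blue}
∂A: remove int from cl → {gold,red,teal,blue}

int(A) = {green}
cl(A)  = {gold,red,green,teal,blue}
∂A     = {gold,red,teal,blue}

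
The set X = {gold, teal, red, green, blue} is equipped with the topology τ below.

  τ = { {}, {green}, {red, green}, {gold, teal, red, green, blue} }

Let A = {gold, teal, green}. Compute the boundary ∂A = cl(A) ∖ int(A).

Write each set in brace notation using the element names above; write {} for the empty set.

opens ⊆ A: {}, {green}; union → int = {green}
complement {red, blue}; its interior {}; cl(A) = X∖{} = {gold, teal, red, green, blue}
boundary = {gold, teal, red, green, blue} ∖ {green} = {gold, teal, red, blue}

{gold, teal, red, blue}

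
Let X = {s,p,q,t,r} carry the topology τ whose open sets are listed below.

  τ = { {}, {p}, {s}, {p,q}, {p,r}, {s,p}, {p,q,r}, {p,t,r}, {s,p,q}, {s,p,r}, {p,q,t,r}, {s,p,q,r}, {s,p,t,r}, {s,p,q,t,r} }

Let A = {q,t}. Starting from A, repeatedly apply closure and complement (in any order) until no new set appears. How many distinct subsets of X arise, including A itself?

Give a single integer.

4

closure: X∖int(X∖A) = X∖{s,p,r} = {q,t}
Let k=closure and c=complement:
  1. A     = {q,t}
  2. cA    = {s,p,r}
  3. kcA   = {s,p,q,t,r}
  4. ckcA  = {}
— saturated at 4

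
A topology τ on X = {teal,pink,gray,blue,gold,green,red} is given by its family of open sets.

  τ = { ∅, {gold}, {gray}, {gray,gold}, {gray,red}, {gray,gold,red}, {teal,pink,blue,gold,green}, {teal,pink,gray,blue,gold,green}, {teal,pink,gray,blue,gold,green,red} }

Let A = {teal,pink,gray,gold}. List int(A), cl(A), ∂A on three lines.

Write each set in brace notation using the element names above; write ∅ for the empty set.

U open, U⊆A: ∅, {gold}, {gray}, {gray,gold}. int(A) = ⋃ = {gray,gold}
X∖A={blue,green,red}, int(X∖A)=∅, hence cl(A)={teal,pink,gray,blue,gold,green,red}
∂A: remove int from cl → {teal,pink,blue,green,red}

int(A) = {gray,gold}
cl(A)  = {teal,pink,gray,blue,gold,green,red}
∂A     = {teal,pink,blue,green,red}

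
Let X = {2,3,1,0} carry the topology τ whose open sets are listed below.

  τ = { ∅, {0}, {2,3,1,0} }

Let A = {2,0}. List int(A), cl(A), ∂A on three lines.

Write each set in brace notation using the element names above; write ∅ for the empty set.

int(A) = {0}
cl(A)  = {2,3,1,0}
∂A     = {2,3,1}

opens ⊆ A: ∅, {0}; union → int = {0}
complement {3,1}; its interior ∅; cl(A) = X∖∅ = {2,3,1,0}
boundary = {2,3,1,0} ∖ {0} = {2,3,1}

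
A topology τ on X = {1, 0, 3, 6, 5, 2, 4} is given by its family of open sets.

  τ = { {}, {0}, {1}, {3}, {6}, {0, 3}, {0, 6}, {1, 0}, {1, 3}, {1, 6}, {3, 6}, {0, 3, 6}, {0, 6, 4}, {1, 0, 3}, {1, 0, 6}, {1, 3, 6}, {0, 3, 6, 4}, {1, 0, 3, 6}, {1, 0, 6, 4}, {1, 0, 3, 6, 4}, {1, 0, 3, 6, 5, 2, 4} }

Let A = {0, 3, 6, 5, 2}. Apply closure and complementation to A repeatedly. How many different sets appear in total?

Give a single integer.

X∖A={1, 4}, int(X∖A)={1}, hence cl(A)={0, 3, 6, 5, 2, 4}
Orbit (k=closure, c=complement):
  1. A     = {0, 3, 6, 5, 2}
  2. kA    = {0, 3, 6, 5, 2, 4}
  3. cA    = {1, 4}
  4. ckA   = {1}
  5. kcA   = {1, 5, 2, 4}
  6. kckA  = {1, 5, 2}
  7. ckcA  = {0, 3, 6}
  8. ckckA = {0, 3, 6, 4}
(closed under both — stop)

8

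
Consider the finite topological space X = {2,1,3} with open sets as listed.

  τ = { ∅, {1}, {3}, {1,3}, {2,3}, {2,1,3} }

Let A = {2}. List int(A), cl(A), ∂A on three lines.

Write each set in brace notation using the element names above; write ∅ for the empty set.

int(A) = ∅
cl(A)  = {2}
∂A     = {2}

interior: largest open inside A is ∅ (from ∅)
cl via duality: int({1,3}) = {1,3}, so X∖{1,3} = {2}
cl∖int = {2}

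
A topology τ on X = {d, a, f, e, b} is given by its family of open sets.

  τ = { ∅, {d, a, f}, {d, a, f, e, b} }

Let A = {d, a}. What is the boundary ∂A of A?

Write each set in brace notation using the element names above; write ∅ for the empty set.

U open, U⊆A: ∅. int(A) = ⋃ = ∅
X∖A={f, e, b}, int(X∖A)=∅, hence cl(A)={d, a, f, e, b}
∂A: remove int from cl → {d, a, f, e, b}

{d, a, f, e, b}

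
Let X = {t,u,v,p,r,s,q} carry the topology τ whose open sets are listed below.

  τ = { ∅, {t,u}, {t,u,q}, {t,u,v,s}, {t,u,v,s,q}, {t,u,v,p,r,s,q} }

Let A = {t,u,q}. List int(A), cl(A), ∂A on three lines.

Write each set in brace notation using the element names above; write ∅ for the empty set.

int(A) = {t,u,q}
cl(A)  = {t,u,v,p,r,s,q}
∂A     = {v,p,r,s}

opens ⊆ A: ∅, {t,u}, {t,u,q}; union → int = {t,u,q}
complement {v,p,r,s}; its interior ∅; cl(A) = X∖∅ = {t,u,v,p,r,s,q}
boundary = {t,u,v,p,r,s,q} ∖ {t,u,q} = {v,p,r,s}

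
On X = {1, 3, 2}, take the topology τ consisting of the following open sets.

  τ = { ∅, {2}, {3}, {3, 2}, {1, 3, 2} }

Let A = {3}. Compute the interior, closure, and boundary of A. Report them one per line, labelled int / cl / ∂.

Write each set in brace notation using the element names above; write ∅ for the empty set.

U open, U⊆A: ∅, {3}. int(A) = ⋃ = {3}
X∖A={1, 2}, int(X∖A)={2}, hence cl(A)={1, 3}
∂A: remove int from cl → {1}

int(A) = {3}
cl(A)  = {1, 3}
∂A     = {1}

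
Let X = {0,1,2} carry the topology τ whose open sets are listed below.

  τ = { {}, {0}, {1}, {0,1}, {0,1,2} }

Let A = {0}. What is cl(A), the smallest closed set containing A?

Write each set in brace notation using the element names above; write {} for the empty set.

X∖A={1,2}, int(X∖A)={1}, hence cl(A)={0,2}

{0,2}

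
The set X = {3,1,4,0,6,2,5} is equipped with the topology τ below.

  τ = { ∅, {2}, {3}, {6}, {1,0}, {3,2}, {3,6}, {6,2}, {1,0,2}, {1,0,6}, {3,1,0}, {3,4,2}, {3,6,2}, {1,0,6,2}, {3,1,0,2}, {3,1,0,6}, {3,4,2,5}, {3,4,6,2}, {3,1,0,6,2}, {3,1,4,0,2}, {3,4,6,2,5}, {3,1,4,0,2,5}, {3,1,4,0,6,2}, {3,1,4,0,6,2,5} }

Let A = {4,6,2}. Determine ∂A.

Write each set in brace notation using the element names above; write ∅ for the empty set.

{4,5}

opens ⊆ A: ∅, {6}, {2}, {6,2}; union → int = {6,2}
complement {3,1,0,5}; its interior {3,1,0}; cl(A) = X∖{3,1,0} = {4,6,2,5}
boundary = {4,6,2,5} ∖ {6,2} = {4,5}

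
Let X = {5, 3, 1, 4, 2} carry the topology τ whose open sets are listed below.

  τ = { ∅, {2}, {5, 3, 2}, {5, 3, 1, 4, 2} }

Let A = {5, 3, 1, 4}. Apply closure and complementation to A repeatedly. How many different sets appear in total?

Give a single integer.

4

X∖A={2}, int(X∖A)={2}, hence cl(A)={5, 3, 1, 4}
Orbit (k=closure, c=complement):
  1. A     = {5, 3, 1, 4}
  2. cA    = {2}
  3. kcA   = {5, 3, 1, 4, 2}
  4. ckcA  = ∅
(closed under both — stop)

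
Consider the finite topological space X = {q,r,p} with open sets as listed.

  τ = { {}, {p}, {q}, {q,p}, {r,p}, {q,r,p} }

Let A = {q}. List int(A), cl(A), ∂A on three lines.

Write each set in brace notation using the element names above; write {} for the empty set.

U open, U⊆A: {}, {q}. int(A) = ⋃ = {q}
X∖A={r,p}, int(X∖A)={r,p}, hence cl(A)={q}
∂A: remove int from cl → {}

int(A) = {q}
cl(A)  = {q}
∂A     = {}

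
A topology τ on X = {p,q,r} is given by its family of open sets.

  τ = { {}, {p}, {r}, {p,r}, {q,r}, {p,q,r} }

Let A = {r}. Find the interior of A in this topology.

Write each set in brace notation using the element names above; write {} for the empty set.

{r}

open subsets of A: {}, {r}; so int(A) = {r}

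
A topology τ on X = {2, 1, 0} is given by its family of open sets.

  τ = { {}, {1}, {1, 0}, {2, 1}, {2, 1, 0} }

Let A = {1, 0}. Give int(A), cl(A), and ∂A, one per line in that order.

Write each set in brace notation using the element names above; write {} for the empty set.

int(A) = {1, 0}
cl(A)  = {2, 1, 0}
∂A     = {2}

opens ⊆ A: {}, {1}, {1, 0}; union → int = {1, 0}
complement {2}; its interior {}; cl(A) = X∖{} = {2, 1, 0}
boundary = {2, 1, 0} ∖ {1, 0} = {2}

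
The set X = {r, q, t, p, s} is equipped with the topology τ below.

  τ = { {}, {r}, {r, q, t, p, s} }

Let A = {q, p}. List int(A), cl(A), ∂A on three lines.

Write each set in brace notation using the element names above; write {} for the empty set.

U open, U⊆A: {}. int(A) = ⋃ = {}
X∖A={r, t, s}, int(X∖A)={r}, hence cl(A)={q, t, p, s}
∂A: remove int from cl → {q, t, p, s}

int(A) = {}
cl(A)  = {q, t, p, s}
∂A     = {q, t, p, s}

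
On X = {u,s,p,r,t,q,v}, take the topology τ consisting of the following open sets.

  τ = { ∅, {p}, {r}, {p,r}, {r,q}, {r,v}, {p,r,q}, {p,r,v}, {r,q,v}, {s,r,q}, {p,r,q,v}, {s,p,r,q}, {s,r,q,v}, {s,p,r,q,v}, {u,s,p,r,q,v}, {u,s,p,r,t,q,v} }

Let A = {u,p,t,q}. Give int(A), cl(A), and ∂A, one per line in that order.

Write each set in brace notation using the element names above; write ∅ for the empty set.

open subsets of A: ∅, {p}; so int(A) = {p}
closure: X∖int(X∖A) = X∖{r,v} = {u,s,p,t,q}
∂A = {u,s,p,t,q} minus {p} = {u,s,t,q}

int(A) = {p}
cl(A)  = {u,s,p,t,q}
∂A     = {u,s,t,q}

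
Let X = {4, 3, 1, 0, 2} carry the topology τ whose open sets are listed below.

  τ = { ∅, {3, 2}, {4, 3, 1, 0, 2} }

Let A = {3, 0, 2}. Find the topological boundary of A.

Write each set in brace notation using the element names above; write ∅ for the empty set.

U open, U⊆A: ∅, {3, 2}. int(A) = ⋃ = {3, 2}
X∖A={4, 1}, int(X∖A)=∅, hence cl(A)={4, 3, 1, 0, 2}
∂A: remove int from cl → {4, 1, 0}

{4, 1, 0}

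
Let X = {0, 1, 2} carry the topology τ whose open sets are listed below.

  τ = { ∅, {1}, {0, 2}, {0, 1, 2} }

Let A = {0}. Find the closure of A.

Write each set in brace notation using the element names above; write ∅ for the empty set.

X∖A={1, 2}, int(X∖A)={1}, hence cl(A)={0, 2}

{0, 2}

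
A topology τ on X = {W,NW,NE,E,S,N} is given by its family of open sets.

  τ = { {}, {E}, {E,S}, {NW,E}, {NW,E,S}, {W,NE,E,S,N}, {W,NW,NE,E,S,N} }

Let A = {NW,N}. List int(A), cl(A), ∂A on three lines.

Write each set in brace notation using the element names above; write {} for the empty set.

open subsets of A: {}; so int(A) = {}
closure: X∖int(X∖A) = X∖{E,S} = {W,NW,NE,N}
∂A = {W,NW,NE,N} minus {} = {W,NW,NE,N}

int(A) = {}
cl(A)  = {W,NW,NE,N}
∂A     = {W,NW,NE,N}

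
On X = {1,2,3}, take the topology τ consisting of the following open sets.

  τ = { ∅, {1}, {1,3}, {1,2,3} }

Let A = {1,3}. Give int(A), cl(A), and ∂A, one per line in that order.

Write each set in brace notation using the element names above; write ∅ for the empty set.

int(A) = {1,3}
cl(A)  = {1,2,3}
∂A     = {2}

interior: largest open inside A is {1,3} (from ∅, {1}, {1,3})
cl via duality: int({2}) = ∅, so X∖∅ = {1,2,3}
cl∖int = {2}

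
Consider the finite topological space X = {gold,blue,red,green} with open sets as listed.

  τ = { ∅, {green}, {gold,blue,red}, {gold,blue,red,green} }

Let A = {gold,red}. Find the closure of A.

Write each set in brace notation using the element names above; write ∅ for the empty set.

{gold,blue,red}

closure: X∖int(X∖A) = X∖{green} = {gold,blue,red}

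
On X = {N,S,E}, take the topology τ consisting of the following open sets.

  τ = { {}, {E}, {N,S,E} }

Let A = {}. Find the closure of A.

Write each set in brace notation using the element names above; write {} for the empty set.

{}

complement {N,S,E}; its interior {N,S,E}; cl(A) = X∖{N,S,E} = {}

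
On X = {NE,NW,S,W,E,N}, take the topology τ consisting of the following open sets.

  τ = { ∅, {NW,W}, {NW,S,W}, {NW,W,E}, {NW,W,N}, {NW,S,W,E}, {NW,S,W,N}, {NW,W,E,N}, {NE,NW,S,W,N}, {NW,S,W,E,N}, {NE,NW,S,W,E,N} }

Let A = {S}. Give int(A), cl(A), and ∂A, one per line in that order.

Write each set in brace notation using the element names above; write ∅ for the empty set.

int(A) = ∅
cl(A)  = {NE,S}
∂A     = {NE,S}

open subsets of A: ∅; so int(A) = ∅
closure: X∖int(X∖A) = X∖{NW,W,E,N} = {NE,S}
∂A = {NE,S} minus ∅ = {NE,S}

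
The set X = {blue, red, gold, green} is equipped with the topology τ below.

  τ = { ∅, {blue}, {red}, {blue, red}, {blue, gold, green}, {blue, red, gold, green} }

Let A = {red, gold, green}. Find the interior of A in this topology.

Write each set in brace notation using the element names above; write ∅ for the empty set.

open subsets of A: ∅, {red}; so int(A) = {red}

{red}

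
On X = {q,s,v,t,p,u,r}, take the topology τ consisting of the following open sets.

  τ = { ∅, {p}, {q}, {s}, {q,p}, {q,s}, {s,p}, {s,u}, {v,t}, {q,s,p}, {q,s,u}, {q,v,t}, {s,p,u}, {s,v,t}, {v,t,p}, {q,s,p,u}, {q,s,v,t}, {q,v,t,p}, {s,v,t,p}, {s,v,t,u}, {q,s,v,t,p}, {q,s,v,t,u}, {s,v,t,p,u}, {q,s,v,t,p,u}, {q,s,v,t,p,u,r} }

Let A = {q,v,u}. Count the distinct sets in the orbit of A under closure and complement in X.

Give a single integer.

complement {s,t,p,r}; its interior {s,p}; cl(A) = X∖{s,p} = {q,v,t,u,r}
With k = closure, c = complement:
  1. A     = {q,v,u}
  2. kA    = {q,v,t,u,r}
  3. cA    = {s,t,p,r}
  4. ckA   = {s,p}
  5. kcA   = {s,v,t,p,u,r}
  6. kckA  = {s,p,u,r}
  7. ckcA  = {q}
  8. ckckA = {q,v,t}
  9. kckcA = {q,r}
  10. kckckA = {q,v,t,r}
  11. ckckcA = {s,v,t,p,u}
  12. ckckckA = {s,p,u}
k, c of each give nothing new

12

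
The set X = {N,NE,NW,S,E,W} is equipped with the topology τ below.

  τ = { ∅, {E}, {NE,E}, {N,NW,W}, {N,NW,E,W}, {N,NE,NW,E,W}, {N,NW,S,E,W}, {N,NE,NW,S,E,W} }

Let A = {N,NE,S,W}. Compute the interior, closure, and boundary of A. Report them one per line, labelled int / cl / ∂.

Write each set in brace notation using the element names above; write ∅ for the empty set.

U open, U⊆A: ∅. int(A) = ⋃ = ∅
X∖A={NW,E}, int(X∖A)={E}, hence cl(A)={N,NE,NW,S,W}
∂A: remove int from cl → {N,NE,NW,S,W}

int(A) = ∅
cl(A)  = {N,NE,NW,S,W}
∂A     = {N,NE,NW,S,W}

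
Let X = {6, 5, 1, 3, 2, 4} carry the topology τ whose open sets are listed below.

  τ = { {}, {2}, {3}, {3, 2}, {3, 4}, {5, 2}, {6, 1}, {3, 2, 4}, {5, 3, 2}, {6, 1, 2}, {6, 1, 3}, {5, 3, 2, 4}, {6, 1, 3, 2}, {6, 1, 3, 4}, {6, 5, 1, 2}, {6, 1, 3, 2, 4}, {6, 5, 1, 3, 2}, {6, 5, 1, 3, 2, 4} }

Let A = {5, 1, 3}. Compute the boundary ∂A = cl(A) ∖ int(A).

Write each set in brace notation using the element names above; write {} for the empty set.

opens ⊆ A: {}, {3}; union → int = {3}
complement {6, 2, 4}; its interior {2}; cl(A) = X∖{2} = {6, 5, 1, 3, 4}
boundary = {6, 5, 1, 3, 4} ∖ {3} = {6, 5, 1, 4}

{6, 5, 1, 4}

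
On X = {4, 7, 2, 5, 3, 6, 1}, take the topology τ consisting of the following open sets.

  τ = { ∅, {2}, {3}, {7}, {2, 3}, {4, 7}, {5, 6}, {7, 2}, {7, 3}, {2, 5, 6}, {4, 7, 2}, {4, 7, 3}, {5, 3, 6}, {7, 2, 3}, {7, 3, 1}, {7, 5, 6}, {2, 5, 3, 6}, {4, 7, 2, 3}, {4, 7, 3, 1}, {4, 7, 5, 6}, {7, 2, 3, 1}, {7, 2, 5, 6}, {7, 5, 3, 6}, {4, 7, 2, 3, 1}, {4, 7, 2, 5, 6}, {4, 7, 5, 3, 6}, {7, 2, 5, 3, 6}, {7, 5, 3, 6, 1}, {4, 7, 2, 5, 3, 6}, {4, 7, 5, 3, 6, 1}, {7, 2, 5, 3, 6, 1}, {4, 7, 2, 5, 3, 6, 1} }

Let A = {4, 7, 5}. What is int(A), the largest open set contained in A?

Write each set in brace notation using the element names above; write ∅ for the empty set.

open subsets of A: ∅, {7}, {4, 7}; so int(A) = {4, 7}

{4, 7}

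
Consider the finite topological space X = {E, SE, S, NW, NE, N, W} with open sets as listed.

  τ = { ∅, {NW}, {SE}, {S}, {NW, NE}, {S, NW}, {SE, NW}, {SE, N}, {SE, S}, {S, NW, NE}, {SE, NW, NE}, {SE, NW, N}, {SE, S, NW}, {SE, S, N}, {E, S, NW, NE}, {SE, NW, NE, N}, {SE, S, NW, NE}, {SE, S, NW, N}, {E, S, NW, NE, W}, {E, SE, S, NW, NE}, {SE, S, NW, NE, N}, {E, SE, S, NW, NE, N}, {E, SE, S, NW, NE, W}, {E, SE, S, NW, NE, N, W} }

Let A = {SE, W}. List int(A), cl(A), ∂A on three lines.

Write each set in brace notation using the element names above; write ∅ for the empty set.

int(A) = {SE}
cl(A)  = {SE, N, W}
∂A     = {N, W}

open subsets of A: ∅, {SE}; so int(A) = {SE}
closure: X∖int(X∖A) = X∖{E, S, NW, NE} = {SE, N, W}
∂A = {SE, N, W} minus {SE} = {N, W}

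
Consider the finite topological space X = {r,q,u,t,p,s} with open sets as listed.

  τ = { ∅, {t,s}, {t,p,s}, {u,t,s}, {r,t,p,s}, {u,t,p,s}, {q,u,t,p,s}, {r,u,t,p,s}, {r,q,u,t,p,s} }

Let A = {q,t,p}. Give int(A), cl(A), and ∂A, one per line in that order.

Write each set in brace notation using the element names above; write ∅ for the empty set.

opens ⊆ A: ∅; union → int = ∅
complement {r,u,s}; its interior ∅; cl(A) = X∖∅ = {r,q,u,t,p,s}
boundary = {r,q,u,t,p,s} ∖ ∅ = {r,q,u,t,p,s}

int(A) = ∅
cl(A)  = {r,q,u,t,p,s}
∂A     = {r,q,u,t,p,s}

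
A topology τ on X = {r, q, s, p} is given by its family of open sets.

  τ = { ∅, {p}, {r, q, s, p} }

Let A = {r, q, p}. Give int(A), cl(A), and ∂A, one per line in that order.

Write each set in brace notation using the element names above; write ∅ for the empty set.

int(A) = {p}
cl(A)  = {r, q, s, p}
∂A     = {r, q, s}

interior: largest open inside A is {p} (from ∅, {p})
cl via duality: int({s}) = ∅, so X∖∅ = {r, q, s, p}
cl∖int = {r, q, s}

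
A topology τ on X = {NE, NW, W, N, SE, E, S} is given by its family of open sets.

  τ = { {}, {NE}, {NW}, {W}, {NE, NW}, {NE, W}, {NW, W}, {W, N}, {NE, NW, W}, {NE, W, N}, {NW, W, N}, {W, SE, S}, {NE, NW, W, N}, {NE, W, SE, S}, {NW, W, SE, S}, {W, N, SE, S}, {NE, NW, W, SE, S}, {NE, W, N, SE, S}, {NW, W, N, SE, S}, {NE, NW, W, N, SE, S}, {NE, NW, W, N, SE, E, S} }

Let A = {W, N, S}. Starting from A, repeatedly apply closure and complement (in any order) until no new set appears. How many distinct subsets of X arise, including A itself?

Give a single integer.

8

closure: X∖int(X∖A) = X∖{NE, NW} = {W, N, SE, E, S}
Let k=closure and c=complement:
  1. A     = {W, N, S}
  2. kA    = {W, N, SE, E, S}
  3. cA    = {NE, NW, SE, E}
  4. ckA   = {NE, NW}
  5. kcA   = {NE, NW, SE, E, S}
  6. kckA  = {NE, NW, E}
  7. ckcA  = {W, N}
  8. ckckA = {W, N, SE, S}
— saturated at 8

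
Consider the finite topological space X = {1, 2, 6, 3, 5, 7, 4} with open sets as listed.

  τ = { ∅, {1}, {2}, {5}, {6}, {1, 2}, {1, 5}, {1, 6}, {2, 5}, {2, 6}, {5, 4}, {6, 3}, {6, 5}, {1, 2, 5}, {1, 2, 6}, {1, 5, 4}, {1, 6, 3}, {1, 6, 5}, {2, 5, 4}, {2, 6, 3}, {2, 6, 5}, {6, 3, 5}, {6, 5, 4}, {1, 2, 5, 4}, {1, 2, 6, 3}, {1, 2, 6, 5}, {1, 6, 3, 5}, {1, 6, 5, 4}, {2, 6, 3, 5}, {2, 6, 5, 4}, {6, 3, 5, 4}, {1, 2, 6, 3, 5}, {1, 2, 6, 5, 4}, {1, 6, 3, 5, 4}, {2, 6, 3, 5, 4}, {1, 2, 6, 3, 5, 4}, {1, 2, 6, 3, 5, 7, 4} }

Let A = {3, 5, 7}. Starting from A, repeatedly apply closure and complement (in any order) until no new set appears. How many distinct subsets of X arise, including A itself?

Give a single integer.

10

complement {1, 2, 6, 4}; its interior {1, 2, 6}; cl(A) = X∖{1, 2, 6} = {3, 5, 7, 4}
With k = closure, c = complement:
  1. A     = {3, 5, 7}
  2. kA    = {3, 5, 7, 4}
  3. cA    = {1, 2, 6, 4}
  4. ckA   = {1, 2, 6}
  5. kcA   = {1, 2, 6, 3, 7, 4}
  6. kckA  = {1, 2, 6, 3, 7}
  7. ckcA  = {5}
  8. ckckA = {5, 4}
  9. kckcA = {5, 7, 4}
  10. ckckcA = {1, 2, 6, 3}
k, c of each give nothing new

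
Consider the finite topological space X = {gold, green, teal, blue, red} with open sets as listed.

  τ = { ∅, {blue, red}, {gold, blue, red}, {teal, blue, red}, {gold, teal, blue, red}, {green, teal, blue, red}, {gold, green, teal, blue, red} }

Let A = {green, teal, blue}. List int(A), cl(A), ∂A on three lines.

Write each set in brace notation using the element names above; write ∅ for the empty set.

int(A) = ∅
cl(A)  = {gold, green, teal, blue, red}
∂A     = {gold, green, teal, blue, red}

opens ⊆ A: ∅; union → int = ∅
complement {gold, red}; its interior ∅; cl(A) = X∖∅ = {gold, green, teal, blue, red}
boundary = {gold, green, teal, blue, red} ∖ ∅ = {gold, green, teal, blue, red}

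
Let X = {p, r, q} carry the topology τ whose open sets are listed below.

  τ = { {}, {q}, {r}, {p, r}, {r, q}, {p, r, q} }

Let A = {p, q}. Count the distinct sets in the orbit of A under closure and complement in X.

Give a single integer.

closure: X∖int(X∖A) = X∖{r} = {p, q}
Let k=closure and c=complement:
  1. A     = {p, q}
  2. cA    = {r}
  3. kcA   = {p, r}
  4. ckcA  = {q}
— saturated at 4

4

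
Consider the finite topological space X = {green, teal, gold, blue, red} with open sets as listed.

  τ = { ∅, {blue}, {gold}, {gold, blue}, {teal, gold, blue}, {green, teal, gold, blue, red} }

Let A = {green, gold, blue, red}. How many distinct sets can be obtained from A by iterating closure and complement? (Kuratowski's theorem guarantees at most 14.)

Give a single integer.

cl via duality: int({teal}) = ∅, so X∖∅ = {green, teal, gold, blue, red}
Write k for closure, c for complement:
  1. A     = {green, gold, blue, red}
  2. kA    = {green, teal, gold, blue, red}
  3. cA    = {teal}
  4. ckA   = ∅
  5. kcA   = {green, teal, red}
  6. ckcA  = {gold, blue}
applying k or c yields no new set

6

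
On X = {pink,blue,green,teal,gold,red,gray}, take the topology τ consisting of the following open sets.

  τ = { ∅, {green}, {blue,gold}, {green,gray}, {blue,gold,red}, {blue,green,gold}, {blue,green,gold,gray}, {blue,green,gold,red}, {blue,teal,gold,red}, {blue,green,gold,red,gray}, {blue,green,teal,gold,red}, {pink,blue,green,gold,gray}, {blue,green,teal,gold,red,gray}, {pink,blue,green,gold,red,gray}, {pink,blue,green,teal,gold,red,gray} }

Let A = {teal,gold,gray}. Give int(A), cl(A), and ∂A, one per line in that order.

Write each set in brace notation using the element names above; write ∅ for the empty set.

opens ⊆ A: ∅; union → int = ∅
complement {pink,blue,green,red}; its interior {green}; cl(A) = X∖{green} = {pink,blue,teal,gold,red,gray}
boundary = {pink,blue,teal,gold,red,gray} ∖ ∅ = {pink,blue,teal,gold,red,gray}

int(A) = ∅
cl(A)  = {pink,blue,teal,gold,red,gray}
∂A     = {pink,blue,teal,gold,red,gray}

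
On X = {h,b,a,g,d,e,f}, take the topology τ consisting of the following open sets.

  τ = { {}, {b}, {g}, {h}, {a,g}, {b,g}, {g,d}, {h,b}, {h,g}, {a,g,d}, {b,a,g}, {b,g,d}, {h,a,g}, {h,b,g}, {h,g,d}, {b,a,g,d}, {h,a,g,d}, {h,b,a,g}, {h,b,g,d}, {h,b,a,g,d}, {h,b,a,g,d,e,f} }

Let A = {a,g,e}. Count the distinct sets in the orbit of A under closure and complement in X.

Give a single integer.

X∖A={h,b,d,f}, int(X∖A)={h,b}, hence cl(A)={a,g,d,e,f}
Orbit (k=closure, c=complement):
  1. A     = {a,g,e}
  2. kA    = {a,g,d,e,f}
  3. cA    = {h,b,d,f}
  4. ckA   = {h,b}
  5. kcA   = {h,b,d,e,f}
  6. kckA  = {h,b,e,f}
  7. ckcA  = {a,g}
  8. ckckA = {a,g,d}
(closed under both — stop)

8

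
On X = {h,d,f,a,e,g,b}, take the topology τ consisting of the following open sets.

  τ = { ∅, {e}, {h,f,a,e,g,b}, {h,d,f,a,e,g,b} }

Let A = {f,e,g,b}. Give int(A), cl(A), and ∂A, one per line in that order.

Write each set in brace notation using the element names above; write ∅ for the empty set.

int(A) = {e}
cl(A)  = {h,d,f,a,e,g,b}
∂A     = {h,d,f,a,g,b}

opens ⊆ A: ∅, {e}; union → int = {e}
complement {h,d,a}; its interior ∅; cl(A) = X∖∅ = {h,d,f,a,e,g,b}
boundary = {h,d,f,a,e,g,b} ∖ {e} = {h,d,f,a,g,b}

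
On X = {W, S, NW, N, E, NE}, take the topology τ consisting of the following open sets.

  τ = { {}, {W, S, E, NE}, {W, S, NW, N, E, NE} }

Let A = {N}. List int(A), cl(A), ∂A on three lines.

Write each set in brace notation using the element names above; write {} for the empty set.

int(A) = {}
cl(A)  = {NW, N}
∂A     = {NW, N}

open subsets of A: {}; so int(A) = {}
closure: X∖int(X∖A) = X∖{W, S, E, NE} = {NW, N}
∂A = {NW, N} minus {} = {NW, N}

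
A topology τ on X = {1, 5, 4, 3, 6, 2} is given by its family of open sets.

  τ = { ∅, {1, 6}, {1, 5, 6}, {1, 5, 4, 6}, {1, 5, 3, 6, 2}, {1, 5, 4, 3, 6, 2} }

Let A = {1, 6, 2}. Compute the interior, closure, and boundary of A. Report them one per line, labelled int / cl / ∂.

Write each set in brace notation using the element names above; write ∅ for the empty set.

open subsets of A: ∅, {1, 6}; so int(A) = {1, 6}
closure: X∖int(X∖A) = X∖∅ = {1, 5, 4, 3, 6, 2}
∂A = {1, 5, 4, 3, 6, 2} minus {1, 6} = {5, 4, 3, 2}

int(A) = {1, 6}
cl(A)  = {1, 5, 4, 3, 6, 2}
∂A     = {5, 4, 3, 2}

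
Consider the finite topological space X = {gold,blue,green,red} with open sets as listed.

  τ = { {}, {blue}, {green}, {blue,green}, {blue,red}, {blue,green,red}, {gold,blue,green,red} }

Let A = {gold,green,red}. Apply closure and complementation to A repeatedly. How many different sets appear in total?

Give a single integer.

complement {blue}; its interior {blue}; cl(A) = X∖{blue} = {gold,green,red}
With k = closure, c = complement:
  1. A     = {gold,green,red}
  2. cA    = {blue}
  3. kcA   = {gold,blue,red}
  4. ckcA  = {green}
  5. kckcA = {gold,green}
  6. ckckcA = {blue,red}
k, c of each give nothing new

6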